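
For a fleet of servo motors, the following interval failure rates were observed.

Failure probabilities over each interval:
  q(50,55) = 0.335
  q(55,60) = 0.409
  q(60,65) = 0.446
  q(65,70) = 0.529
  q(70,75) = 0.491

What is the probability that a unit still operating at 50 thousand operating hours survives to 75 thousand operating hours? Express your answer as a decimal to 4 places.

0.0522

The overall survival probability is (1 − 0.335) × (1 − 0.409) × (1 − 0.446) × (1 − 0.529) × (1 − 0.491).
= 0.665 × 0.591 × 0.554 × 0.471 × 0.509 = 0.052198.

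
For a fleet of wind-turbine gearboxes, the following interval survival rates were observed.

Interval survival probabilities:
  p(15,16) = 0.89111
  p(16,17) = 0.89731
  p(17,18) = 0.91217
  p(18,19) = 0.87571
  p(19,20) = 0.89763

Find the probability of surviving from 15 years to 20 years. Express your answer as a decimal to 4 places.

0.5733

The overall survival probability is 0.89111 × 0.89731 × 0.91217 × 0.87571 × 0.89763.
= 0.573333.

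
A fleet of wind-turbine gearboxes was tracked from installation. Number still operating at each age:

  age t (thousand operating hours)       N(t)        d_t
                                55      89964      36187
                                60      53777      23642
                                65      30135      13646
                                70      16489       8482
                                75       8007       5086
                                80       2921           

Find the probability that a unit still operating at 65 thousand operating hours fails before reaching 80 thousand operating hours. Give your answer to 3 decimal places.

0.903

P(fail before 80 | operational at 65) = 1 − N(80)/N(65) = 1 − 2921/30135 = (27214)/30135 = 0.903070.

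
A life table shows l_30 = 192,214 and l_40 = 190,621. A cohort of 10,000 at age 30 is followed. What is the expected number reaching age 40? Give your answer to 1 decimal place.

9917.1

The relevant probability is 190,621/192,214 = 0.991712.
Expected number = 10,000 × 0.991712 = 9917.1.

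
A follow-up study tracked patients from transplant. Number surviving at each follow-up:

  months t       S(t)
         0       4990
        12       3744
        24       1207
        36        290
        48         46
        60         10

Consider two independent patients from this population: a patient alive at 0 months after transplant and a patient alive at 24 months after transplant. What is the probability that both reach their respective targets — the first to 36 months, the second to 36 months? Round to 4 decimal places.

p₁ = S(36)/S(0) = 290/4990 = 0.058116; p₂ = S(36)/S(24) = 290/1207 = 0.240265.
P(both) = p₁ × p₂ = 0.058116 × 0.240265 = 0.013963.

0.0140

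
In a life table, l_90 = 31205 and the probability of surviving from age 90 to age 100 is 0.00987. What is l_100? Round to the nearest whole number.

308

l_100 = l_90 × p = 31205 × 0.00987 = 308.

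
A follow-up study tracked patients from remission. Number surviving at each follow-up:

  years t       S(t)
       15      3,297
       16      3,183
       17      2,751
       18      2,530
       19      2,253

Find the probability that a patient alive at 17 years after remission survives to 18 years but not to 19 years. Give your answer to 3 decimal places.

This is the probability of reaching 18 but not 19, conditional on being alive at 17: (S(18) − S(19)) / S(17).
= (2,530 − 2,253) / 2,751 = 277 / 2,751 = 0.100691.

0.101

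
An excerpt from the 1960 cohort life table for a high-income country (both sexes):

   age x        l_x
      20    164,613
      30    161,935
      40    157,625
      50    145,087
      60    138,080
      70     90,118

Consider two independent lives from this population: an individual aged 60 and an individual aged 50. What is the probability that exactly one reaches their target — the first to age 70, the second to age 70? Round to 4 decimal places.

p₁ = l_70/l_60 = 90,118/138,080 = 0.652651; p₂ = l_70/l_50 = 90,118/145,087 = 0.621131.
P(exactly one) = p₁(1−p₂) + (1−p₁)p₂ = 0.247269 + 0.215749 = 0.463018.

0.4630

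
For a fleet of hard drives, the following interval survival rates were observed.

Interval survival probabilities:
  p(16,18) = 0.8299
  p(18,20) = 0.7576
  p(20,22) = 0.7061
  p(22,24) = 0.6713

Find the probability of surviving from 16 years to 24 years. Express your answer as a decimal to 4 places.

0.2980

P(survive 16→24) = 0.8299 × 0.7576 × 0.7061 × 0.6713.
= 0.298022.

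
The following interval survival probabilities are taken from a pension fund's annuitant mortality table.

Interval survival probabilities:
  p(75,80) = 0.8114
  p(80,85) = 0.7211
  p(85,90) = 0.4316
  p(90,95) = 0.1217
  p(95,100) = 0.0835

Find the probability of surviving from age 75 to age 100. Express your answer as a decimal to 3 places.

0.003

P(survive 75→100) = 0.8114 × 0.7211 × 0.4316 × 0.1217 × 0.0835.
= 0.002566.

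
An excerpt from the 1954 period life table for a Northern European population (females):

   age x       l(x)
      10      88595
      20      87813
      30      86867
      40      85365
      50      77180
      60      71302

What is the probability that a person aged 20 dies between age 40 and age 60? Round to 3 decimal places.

This is the probability of reaching 40 but not 60, conditional on being alive at 20: (l(40) − l(60)) / l(20).
= (85365 − 71302) / 87813 = 14063 / 87813 = 0.160147.

0.160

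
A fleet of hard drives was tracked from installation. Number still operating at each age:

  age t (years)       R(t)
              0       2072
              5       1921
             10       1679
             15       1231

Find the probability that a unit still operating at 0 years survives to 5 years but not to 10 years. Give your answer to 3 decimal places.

This is the probability of reaching 5 but not 10, conditional on being operational at 0: (R(5) − R(10)) / R(0).
= (1921 − 1679) / 2072 = 242 / 2072 = 0.116795.

0.117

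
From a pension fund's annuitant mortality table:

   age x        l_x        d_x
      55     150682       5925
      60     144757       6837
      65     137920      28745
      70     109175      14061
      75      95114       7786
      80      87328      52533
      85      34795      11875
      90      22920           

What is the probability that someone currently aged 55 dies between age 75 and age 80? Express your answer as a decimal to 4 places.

This is the probability of reaching 75 but not 80, conditional on being alive at 55: (l_75 − l_80) / l_55.
= (95114 − 87328) / 150682 = 7786 / 150682 = 0.051672.

0.0517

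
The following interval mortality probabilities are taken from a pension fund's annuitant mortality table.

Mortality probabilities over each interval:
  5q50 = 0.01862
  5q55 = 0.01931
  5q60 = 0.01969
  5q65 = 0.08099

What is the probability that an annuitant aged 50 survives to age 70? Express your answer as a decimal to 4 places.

0.8671

20p50 = (1 − 0.01862) × (1 − 0.01931) × (1 − 0.01969) × (1 − 0.08099).
= 0.98138 × 0.98069 × 0.98031 × 0.91901 = 0.867067.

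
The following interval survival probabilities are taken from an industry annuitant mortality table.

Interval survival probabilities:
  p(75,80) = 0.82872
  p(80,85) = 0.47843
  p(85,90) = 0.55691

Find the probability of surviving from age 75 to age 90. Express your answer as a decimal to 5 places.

The overall survival probability is 0.82872 × 0.47843 × 0.55691.
= 0.220806.

0.22081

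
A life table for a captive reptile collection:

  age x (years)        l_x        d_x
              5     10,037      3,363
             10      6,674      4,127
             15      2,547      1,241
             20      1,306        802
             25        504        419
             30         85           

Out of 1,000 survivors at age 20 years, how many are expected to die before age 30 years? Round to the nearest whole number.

935

The relevant probability is 1 − 85/1,306 = 0.934916.
Expected number = 1,000 × 0.934916 = 935.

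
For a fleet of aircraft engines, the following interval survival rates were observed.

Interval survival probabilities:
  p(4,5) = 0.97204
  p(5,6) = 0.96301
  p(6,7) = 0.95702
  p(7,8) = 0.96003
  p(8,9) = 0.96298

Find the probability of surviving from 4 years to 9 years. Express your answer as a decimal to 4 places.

0.8282

The overall survival probability is 0.97204 × 0.96301 × 0.95702 × 0.96003 × 0.96298.
= 0.828205.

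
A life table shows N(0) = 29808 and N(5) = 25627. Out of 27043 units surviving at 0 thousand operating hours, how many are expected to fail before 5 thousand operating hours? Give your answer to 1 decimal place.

3793.2

The relevant probability is 1 − 25627/29808 = 0.140264.
Expected number = 27043 × 0.140264 = 3793.2.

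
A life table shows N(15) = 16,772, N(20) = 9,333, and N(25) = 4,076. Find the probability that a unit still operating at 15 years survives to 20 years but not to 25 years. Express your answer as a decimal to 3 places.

This is the probability of reaching 20 but not 25, conditional on being operational at 15: (N(20) − N(25)) / N(15).
= (9,333 − 4,076) / 16,772 = 5,257 / 16,772 = 0.313439.

0.313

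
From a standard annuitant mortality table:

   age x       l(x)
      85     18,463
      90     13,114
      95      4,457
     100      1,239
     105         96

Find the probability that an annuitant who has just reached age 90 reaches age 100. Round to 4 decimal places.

The conditional survival probability is l(100)/l(90) = 1,239/13,114 = 0.094479.

0.0945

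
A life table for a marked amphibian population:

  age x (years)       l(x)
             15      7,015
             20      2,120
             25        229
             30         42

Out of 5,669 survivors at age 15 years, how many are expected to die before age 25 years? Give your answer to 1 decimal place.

The relevant probability is 1 − 229/7,015 = 0.967356.
Expected number = 5,669 × 0.967356 = 5483.9.

5483.9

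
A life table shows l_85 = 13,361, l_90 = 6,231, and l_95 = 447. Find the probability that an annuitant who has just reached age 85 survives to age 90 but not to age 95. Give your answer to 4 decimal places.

This is the probability of reaching 90 but not 95, conditional on being alive at 85: (l_90 − l_95) / l_85.
= (6,231 − 447) / 13,361 = 5,784 / 13,361 = 0.432902.

0.4329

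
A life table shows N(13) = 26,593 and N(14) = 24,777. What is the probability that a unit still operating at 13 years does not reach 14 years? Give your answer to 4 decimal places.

P(fail before 14 | operational at 13) = 1 − N(14)/N(13) = 1 − 24,777/26,593 = (1,816)/26,593 = 0.068289.

0.0683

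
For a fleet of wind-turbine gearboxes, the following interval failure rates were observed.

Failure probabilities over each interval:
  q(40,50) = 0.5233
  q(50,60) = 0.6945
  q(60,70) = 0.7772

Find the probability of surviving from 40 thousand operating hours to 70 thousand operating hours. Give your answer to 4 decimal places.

Chaining the interval survival probabilities: (1 − 0.5233) × (1 − 0.6945) × (1 − 0.7772).
= 0.4767 × 0.3055 × 0.2228 = 0.032447.

0.0324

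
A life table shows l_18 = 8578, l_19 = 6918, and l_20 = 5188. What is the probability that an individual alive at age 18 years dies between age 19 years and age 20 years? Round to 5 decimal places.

This is the probability of reaching 19 but not 20, conditional on being alive at 18: (l_19 − l_20) / l_18.
= (6918 − 5188) / 8578 = 1730 / 8578 = 0.201679.

0.20168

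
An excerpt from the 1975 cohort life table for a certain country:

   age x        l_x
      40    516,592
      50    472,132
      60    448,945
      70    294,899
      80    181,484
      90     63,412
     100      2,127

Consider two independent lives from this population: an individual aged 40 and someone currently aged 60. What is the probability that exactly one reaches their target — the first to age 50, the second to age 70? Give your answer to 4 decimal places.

p₁ = l_50/l_40 = 472,132/516,592 = 0.913936; p₂ = l_70/l_60 = 294,899/448,945 = 0.656871.
P(exactly one) = p₁(1−p₂) + (1−p₁)p₂ = 0.313598 + 0.056533 = 0.370131.

0.3701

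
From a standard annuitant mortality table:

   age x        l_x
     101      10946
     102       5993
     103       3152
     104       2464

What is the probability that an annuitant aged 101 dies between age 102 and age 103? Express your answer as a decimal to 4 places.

This is the probability of reaching 102 but not 103, conditional on being alive at 101: (l_102 − l_103) / l_101.
= (5993 − 3152) / 10946 = 2841 / 10946 = 0.259547.

0.2595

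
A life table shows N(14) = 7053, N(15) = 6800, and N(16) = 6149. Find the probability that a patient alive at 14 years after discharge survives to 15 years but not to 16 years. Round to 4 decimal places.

0.0923

This is the probability of reaching 15 but not 16, conditional on being alive at 14: (N(15) − N(16)) / N(14).
= (6800 − 6149) / 7053 = 651 / 7053 = 0.092301.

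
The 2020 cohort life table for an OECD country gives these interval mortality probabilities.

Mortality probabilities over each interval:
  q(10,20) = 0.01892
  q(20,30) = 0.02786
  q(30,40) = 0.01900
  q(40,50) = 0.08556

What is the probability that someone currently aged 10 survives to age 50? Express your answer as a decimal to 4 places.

Survival from 10 to 50 is the product of surviving each interval: (1 − 0.01892) × (1 − 0.02786) × (1 − 0.01900) × (1 − 0.08556).
= 0.98108 × 0.97214 × 0.98100 × 0.91444 = 0.855574.

0.8556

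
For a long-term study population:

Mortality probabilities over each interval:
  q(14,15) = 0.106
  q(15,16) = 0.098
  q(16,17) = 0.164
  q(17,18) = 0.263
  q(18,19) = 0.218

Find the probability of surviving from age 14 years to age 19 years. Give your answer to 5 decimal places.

P(survive 14→19) = (1 − 0.106) × (1 − 0.098) × (1 − 0.164) × (1 − 0.263) × (1 − 0.218).
= 0.894 × 0.902 × 0.836 × 0.737 × 0.782 = 0.388530.

0.38853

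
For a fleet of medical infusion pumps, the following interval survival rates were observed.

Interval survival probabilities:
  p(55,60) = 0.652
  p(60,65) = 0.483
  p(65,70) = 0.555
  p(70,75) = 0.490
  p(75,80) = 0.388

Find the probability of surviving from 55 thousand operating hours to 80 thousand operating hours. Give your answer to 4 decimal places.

0.0332

Survival from 55 to 80 is the product of surviving each interval: 0.652 × 0.483 × 0.555 × 0.490 × 0.388.
= 0.033229.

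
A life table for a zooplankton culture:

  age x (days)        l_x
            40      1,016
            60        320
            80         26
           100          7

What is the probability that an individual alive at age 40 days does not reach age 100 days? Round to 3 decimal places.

0.993

P(die before 100 | alive at 40) = 1 − l_100/l_40 = 1 − 7/1,016 = (1,009)/1,016 = 0.993110.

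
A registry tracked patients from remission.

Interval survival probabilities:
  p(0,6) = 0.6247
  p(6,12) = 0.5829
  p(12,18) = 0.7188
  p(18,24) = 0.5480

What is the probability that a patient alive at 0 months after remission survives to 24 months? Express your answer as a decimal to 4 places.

The overall survival probability is 0.6247 × 0.5829 × 0.7188 × 0.5480.
= 0.143435.

0.1434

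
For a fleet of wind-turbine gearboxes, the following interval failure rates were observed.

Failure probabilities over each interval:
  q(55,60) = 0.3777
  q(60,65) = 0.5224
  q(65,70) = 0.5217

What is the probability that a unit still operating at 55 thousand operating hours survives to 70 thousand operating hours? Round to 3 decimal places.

0.142

P(survive 55→70) = (1 − 0.3777) × (1 − 0.5224) × (1 − 0.5217).
= 0.6223 × 0.4776 × 0.4783 = 0.142156.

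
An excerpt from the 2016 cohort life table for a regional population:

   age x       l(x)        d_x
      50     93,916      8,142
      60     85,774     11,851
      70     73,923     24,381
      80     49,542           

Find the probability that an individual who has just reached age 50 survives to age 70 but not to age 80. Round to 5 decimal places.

This is the probability of reaching 70 but not 80, conditional on being alive at 50: (l(70) − l(80)) / l(50).
= (73,923 − 49,542) / 93,916 = 24,381 / 93,916 = 0.259604.

0.25960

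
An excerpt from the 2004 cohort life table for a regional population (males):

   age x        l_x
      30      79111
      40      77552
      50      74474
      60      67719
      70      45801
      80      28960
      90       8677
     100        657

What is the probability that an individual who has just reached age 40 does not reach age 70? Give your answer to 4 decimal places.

0.4094

P(die before 70 | alive at 40) = 1 − l_70/l_40 = 1 − 45801/77552 = (31751)/77552 = 0.409416.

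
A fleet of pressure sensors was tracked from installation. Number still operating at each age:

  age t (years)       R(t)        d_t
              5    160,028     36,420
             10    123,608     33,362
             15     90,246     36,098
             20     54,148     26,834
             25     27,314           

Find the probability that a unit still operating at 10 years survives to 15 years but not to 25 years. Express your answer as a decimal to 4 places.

This is the probability of reaching 15 but not 25, conditional on being operational at 10: (R(15) − R(25)) / R(10).
= (90,246 − 27,314) / 123,608 = 62,932 / 123,608 = 0.509126.

0.5091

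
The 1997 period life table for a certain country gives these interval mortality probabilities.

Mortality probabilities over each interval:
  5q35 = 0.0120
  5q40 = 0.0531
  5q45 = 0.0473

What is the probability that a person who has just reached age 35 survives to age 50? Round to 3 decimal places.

0.891

The overall survival probability is (1 − 0.0120) × (1 − 0.0531) × (1 − 0.0473).
= 0.9880 × 0.9469 × 0.9527 = 0.891286.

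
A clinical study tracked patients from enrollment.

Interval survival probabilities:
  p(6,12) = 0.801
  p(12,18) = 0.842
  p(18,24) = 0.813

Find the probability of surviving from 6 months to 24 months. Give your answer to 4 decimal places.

0.5483

Chaining the interval survival probabilities: 0.801 × 0.842 × 0.813.
= 0.548321.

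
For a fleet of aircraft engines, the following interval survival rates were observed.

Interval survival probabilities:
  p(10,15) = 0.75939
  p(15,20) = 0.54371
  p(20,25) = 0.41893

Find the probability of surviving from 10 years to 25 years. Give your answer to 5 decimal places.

0.17297

Chaining the interval survival probabilities: 0.75939 × 0.54371 × 0.41893.
= 0.172971.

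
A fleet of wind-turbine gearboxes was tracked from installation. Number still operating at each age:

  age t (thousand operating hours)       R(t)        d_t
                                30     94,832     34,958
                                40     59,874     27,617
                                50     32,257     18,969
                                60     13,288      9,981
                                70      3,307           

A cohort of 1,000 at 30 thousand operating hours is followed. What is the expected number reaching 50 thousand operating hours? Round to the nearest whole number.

340

The relevant probability is 32,257/94,832 = 0.340149.
Expected number = 1,000 × 0.340149 = 340.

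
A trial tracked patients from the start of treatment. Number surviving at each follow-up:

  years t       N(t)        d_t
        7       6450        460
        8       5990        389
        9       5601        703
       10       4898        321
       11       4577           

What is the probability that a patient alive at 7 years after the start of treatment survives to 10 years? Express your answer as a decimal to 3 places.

0.759

The conditional survival probability is N(10)/N(7) = 4898/6450 = 0.759380.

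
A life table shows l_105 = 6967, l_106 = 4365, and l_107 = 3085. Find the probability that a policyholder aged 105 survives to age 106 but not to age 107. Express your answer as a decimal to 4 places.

This is the probability of reaching 106 but not 107, conditional on being alive at 105: (l_106 − l_107) / l_105.
= (4365 − 3085) / 6967 = 1280 / 6967 = 0.183723.

0.1837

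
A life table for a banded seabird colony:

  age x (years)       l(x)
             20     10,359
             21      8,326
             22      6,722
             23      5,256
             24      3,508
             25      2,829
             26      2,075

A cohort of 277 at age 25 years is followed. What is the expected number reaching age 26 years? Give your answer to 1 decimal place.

The relevant probability is 2,075/2,829 = 0.733475.
Expected number = 277 × 0.733475 = 203.2.

203.2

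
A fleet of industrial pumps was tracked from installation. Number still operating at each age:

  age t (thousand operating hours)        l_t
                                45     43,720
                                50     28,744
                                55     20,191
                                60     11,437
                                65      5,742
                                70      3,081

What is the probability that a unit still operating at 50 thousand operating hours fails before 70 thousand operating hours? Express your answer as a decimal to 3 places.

0.893

P(fail before 70 | operational at 50) = 1 − l_70/l_50 = 1 − 3,081/28,744 = (25,663)/28,744 = 0.892812.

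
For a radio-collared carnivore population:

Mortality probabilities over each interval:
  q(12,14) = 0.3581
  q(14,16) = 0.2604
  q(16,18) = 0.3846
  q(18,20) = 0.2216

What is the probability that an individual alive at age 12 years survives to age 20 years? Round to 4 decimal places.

0.2274

The overall survival probability is (1 − 0.3581) × (1 − 0.2604) × (1 − 0.3846) × (1 − 0.2216).
= 0.6419 × 0.7396 × 0.6154 × 0.7784 = 0.227418.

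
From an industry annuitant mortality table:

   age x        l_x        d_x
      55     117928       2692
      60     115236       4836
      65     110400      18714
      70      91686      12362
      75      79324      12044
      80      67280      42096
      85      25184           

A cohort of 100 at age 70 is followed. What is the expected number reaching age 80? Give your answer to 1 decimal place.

The relevant probability is 67280/91686 = 0.733809.
Expected number = 100 × 0.733809 = 73.4.

73.4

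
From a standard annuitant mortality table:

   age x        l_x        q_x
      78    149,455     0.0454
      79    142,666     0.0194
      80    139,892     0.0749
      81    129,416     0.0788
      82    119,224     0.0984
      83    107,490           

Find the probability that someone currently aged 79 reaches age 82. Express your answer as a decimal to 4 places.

We want 3p79 = l_82/l_79.
The conditional survival probability is l_82/l_79 = 119,224/142,666 = 0.835686.

0.8357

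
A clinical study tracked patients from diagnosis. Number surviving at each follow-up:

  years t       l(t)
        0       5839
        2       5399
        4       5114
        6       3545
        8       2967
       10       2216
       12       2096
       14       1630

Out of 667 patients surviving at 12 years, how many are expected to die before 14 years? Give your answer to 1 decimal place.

148.3

The relevant probability is 1 − 1630/2096 = 0.222328.
Expected number = 667 × 0.222328 = 148.3.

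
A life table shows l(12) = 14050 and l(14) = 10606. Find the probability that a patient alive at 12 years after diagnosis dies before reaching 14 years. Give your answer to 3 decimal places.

0.245

P(die before 14 | alive at 12) = 1 − l(14)/l(12) = 1 − 10606/14050 = (3444)/14050 = 0.245125.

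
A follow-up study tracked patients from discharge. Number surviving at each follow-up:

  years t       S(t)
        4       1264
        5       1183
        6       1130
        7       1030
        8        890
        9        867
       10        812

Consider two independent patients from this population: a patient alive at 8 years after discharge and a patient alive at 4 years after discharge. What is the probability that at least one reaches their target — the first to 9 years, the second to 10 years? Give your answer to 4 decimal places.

p₁ = S(9)/S(8) = 867/890 = 0.974157; p₂ = S(10)/S(4) = 812/1264 = 0.642405.
P(at least one) = 1 − (1−p₁)(1−p₂) = 1 − 0.025843 × 0.357595 = 0.990759.

0.9908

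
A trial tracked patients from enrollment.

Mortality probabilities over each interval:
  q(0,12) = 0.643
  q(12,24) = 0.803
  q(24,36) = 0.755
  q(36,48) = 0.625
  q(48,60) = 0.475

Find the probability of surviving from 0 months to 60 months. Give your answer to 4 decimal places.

0.0034

The overall survival probability is (1 − 0.643) × (1 − 0.803) × (1 − 0.755) × (1 − 0.625) × (1 − 0.475).
= 0.357 × 0.197 × 0.245 × 0.375 × 0.525 = 0.003392.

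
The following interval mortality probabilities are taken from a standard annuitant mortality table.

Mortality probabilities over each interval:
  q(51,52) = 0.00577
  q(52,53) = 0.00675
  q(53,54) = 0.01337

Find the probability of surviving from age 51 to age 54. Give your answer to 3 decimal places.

0.974

Survival from 51 to 54 is the product of surviving each interval: (1 − 0.00577) × (1 − 0.00675) × (1 − 0.01337).
= 0.99423 × 0.99325 × 0.98663 = 0.974316.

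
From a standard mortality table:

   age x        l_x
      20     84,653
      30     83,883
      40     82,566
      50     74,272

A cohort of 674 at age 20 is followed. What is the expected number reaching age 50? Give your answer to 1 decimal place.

The relevant probability is 74,272/84,653 = 0.877370.
Expected number = 674 × 0.877370 = 591.3.

591.3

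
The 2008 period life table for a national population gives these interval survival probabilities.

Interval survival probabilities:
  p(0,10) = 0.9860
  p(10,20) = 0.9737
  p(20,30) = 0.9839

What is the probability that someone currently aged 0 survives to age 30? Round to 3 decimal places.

0.945

P(survive 0→30) = 0.9860 × 0.9737 × 0.9839.
= 0.944611.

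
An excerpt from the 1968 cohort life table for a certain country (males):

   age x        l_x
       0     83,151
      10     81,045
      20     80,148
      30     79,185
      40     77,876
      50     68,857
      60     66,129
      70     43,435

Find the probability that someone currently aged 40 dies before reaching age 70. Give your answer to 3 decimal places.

0.442

P(die before 70 | alive at 40) = 1 − l_70/l_40 = 1 − 43,435/77,876 = (34,441)/77,876 = 0.442254.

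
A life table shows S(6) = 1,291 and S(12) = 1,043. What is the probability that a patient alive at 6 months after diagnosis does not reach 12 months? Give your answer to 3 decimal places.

P(die before 12 | alive at 6) = 1 − S(12)/S(6) = 1 − 1,043/1,291 = (248)/1,291 = 0.192099.

0.192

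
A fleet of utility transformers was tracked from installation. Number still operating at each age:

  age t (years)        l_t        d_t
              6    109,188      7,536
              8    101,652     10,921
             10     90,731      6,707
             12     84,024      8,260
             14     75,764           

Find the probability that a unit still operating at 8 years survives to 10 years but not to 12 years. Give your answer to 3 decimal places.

This is the probability of reaching 10 but not 12, conditional on being operational at 8: (l_10 − l_12) / l_8.
= (90,731 − 84,024) / 101,652 = 6,707 / 101,652 = 0.065980.

0.066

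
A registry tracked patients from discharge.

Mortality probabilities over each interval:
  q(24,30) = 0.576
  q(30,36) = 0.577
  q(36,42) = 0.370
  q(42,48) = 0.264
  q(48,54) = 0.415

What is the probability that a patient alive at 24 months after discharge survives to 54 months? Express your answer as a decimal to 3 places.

0.049

P(survive 24→54) = (1 − 0.576) × (1 − 0.577) × (1 − 0.370) × (1 − 0.264) × (1 − 0.415).
= 0.424 × 0.423 × 0.630 × 0.736 × 0.585 = 0.048650.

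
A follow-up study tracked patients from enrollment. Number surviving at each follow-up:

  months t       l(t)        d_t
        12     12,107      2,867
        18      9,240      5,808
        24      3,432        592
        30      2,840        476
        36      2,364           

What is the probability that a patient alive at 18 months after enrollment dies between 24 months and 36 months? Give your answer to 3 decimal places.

This is the probability of reaching 24 but not 36, conditional on being alive at 18: (l(24) − l(36)) / l(18).
= (3,432 − 2,364) / 9,240 = 1,068 / 9,240 = 0.115584.

0.116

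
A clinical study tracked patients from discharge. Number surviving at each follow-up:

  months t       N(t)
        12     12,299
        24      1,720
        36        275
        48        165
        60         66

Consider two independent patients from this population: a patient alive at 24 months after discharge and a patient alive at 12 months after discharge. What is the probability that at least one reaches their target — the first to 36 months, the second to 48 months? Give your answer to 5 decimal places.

0.17115

p₁ = N(36)/N(24) = 275/1,720 = 0.159884; p₂ = N(48)/N(12) = 165/12,299 = 0.013416.
P(at least one) = 1 − (1−p₁)(1−p₂) = 1 − 0.840116 × 0.986584 = 0.171155.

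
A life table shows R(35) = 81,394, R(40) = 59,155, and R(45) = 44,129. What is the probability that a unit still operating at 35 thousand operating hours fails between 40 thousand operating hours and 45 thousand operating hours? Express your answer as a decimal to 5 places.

0.18461

This is the probability of reaching 40 but not 45, conditional on being operational at 35: (R(40) − R(45)) / R(35).
= (59,155 − 44,129) / 81,394 = 15,026 / 81,394 = 0.184608.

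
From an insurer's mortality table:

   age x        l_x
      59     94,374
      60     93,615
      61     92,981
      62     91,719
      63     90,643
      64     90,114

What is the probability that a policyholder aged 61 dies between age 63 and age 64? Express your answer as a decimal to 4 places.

0.0057

We want 2|1q61 = (l_63 − l_64)/l_61.
This is the probability of reaching 63 but not 64, conditional on being alive at 61: (l_63 − l_64) / l_61.
= (90,643 − 90,114) / 92,981 = 529 / 92,981 = 0.005689.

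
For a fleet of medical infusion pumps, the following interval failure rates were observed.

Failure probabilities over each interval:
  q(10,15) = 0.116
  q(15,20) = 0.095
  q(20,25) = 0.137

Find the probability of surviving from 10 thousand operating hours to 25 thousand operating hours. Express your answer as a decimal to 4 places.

0.6904

P(survive 10→25) = (1 − 0.116) × (1 − 0.095) × (1 − 0.137).
= 0.884 × 0.905 × 0.863 = 0.690417.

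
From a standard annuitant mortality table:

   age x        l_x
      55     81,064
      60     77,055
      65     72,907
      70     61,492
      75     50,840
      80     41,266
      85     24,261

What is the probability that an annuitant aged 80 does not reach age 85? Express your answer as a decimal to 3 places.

P(die before 85 | alive at 80) = 1 − l_85/l_80 = 1 − 24,261/41,266 = (17,005)/41,266 = 0.412083.

0.412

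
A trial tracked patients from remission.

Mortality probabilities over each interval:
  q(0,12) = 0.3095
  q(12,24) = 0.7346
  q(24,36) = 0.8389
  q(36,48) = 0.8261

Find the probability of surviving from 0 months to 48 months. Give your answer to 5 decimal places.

The overall survival probability is (1 − 0.3095) × (1 − 0.7346) × (1 − 0.8389) × (1 − 0.8261).
= 0.6905 × 0.2654 × 0.1611 × 0.1739 = 0.005134.

0.00513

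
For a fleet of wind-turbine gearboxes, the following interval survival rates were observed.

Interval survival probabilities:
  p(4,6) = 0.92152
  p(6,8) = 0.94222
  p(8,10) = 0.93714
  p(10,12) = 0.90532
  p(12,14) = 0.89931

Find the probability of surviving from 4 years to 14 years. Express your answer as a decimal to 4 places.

Survival from 4 to 14 is the product of surviving each interval: 0.92152 × 0.94222 × 0.93714 × 0.90532 × 0.89931.
= 0.662480.

0.6625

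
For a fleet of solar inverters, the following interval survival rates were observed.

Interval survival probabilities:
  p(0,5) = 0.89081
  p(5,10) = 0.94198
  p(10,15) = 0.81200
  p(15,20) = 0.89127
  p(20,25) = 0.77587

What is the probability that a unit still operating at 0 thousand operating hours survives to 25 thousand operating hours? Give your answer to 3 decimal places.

0.471

The overall survival probability is 0.89081 × 0.94198 × 0.81200 × 0.89127 × 0.77587.
= 0.471174.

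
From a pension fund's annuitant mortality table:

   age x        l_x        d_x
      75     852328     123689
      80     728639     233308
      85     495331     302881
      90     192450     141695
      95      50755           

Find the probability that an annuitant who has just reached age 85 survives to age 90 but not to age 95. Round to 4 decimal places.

0.2861

We want 5|5q85 = (l_90 − l_95)/l_85.
This is the probability of reaching 90 but not 95, conditional on being alive at 85: (l_90 − l_95) / l_85.
= (192450 − 50755) / 495331 = 141695 / 495331 = 0.286061.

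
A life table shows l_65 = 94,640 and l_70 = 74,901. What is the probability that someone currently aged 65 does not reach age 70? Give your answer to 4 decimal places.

P(die before 70 | alive at 65) = 1 − l_70/l_65 = 1 − 74,901/94,640 = (19,739)/94,640 = 0.208569.

0.2086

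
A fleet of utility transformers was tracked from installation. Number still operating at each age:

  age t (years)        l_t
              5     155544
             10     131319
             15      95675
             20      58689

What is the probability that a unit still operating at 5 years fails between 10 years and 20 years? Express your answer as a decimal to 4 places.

0.4669

This is the probability of reaching 10 but not 20, conditional on being operational at 5: (l_10 − l_20) / l_5.
= (131319 − 58689) / 155544 = 72630 / 155544 = 0.466942.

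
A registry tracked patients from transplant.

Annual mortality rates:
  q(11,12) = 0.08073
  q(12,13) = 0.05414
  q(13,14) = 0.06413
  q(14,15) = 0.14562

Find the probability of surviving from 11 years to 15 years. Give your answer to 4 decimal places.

0.6952

Survival from 11 to 15 is the product of surviving each interval: (1 − 0.08073) × (1 − 0.05414) × (1 − 0.06413) × (1 − 0.14562).
= 0.91927 × 0.94586 × 0.93587 × 0.85438 = 0.695243.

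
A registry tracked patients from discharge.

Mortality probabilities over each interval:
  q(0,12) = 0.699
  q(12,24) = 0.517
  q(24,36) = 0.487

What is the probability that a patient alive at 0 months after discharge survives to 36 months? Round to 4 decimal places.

Chaining the interval survival probabilities: (1 − 0.699) × (1 − 0.517) × (1 − 0.487).
= 0.301 × 0.483 × 0.513 = 0.074581.

0.0746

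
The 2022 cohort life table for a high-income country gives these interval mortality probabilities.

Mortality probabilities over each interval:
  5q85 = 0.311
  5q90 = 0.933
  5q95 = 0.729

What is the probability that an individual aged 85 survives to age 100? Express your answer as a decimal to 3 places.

0.013

The overall survival probability is (1 − 0.311) × (1 − 0.933) × (1 − 0.729).
= 0.689 × 0.067 × 0.271 = 0.012510.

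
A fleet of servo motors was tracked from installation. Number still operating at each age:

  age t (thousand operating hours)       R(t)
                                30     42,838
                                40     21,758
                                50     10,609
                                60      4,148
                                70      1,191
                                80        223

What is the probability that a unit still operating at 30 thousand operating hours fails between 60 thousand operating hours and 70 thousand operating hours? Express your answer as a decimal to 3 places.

This is the probability of reaching 60 but not 70, conditional on being operational at 30: (R(60) − R(70)) / R(30).
= (4,148 − 1,191) / 42,838 = 2,957 / 42,838 = 0.069027.

0.069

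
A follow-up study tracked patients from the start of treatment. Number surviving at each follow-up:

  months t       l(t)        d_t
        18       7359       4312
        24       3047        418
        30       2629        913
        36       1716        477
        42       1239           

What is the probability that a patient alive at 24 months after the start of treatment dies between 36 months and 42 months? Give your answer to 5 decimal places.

This is the probability of reaching 36 but not 42, conditional on being alive at 24: (l(36) − l(42)) / l(24).
= (1716 − 1239) / 3047 = 477 / 3047 = 0.156547.

0.15655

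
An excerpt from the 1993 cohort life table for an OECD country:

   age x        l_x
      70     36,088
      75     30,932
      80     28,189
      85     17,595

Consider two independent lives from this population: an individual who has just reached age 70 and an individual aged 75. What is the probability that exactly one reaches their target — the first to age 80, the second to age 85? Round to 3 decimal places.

0.461

p₁ = l_80/l_70 = 28,189/36,088 = 0.781118; p₂ = l_85/l_75 = 17,595/30,932 = 0.568828.
P(exactly one) = p₁(1−p₂) + (1−p₁)p₂ = 0.336796 + 0.124506 = 0.461302.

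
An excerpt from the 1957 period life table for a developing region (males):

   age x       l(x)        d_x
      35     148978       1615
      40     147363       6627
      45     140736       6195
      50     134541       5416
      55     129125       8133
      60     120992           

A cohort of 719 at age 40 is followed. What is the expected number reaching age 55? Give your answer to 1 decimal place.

630.0

The relevant probability is 129125/147363 = 0.876238.
Expected number = 719 × 0.876238 = 630.0.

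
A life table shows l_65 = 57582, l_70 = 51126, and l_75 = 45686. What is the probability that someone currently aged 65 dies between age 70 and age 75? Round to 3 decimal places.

This is the probability of reaching 70 but not 75, conditional on being alive at 65: (l_70 − l_75) / l_65.
= (51126 − 45686) / 57582 = 5440 / 57582 = 0.094474.

0.094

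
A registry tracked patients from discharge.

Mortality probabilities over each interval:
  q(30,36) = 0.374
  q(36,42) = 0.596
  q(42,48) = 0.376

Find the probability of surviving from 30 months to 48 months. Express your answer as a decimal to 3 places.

0.158

Survival from 30 to 48 is the product of surviving each interval: (1 − 0.374) × (1 − 0.596) × (1 − 0.376).
= 0.626 × 0.404 × 0.624 = 0.157812.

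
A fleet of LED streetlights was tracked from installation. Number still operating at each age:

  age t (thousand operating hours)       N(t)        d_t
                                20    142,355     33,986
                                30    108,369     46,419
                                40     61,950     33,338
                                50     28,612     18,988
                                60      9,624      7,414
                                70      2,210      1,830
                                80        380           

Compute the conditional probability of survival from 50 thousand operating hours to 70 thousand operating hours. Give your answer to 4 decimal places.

0.0772

The conditional survival probability is N(70)/N(50) = 2,210/28,612 = 0.077240.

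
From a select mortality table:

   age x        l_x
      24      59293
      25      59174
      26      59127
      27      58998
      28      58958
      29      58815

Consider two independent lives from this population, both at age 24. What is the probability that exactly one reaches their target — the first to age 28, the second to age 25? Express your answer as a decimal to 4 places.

0.0076

p₁ = l_28/l_24 = 58958/59293 = 0.994350; p₂ = l_25/l_24 = 59174/59293 = 0.997993.
P(exactly one) = p₁(1−p₂) + (1−p₁)p₂ = 0.001996 + 0.005639 = 0.007634.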